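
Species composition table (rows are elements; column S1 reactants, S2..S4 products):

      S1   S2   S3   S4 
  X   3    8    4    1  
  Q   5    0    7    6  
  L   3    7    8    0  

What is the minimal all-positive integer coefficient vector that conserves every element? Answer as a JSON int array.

X: 5·3 = 15 | 1·8+1·4+3·1 = 15
Q: 5·5 = 25 | 1·0+1·7+3·6 = 25
L: 5·3 = 15 | 1·7+1·8+3·0 = 15
gcd(5,1,1,3) = 1

Coefficients: [5, 1, 1, 3]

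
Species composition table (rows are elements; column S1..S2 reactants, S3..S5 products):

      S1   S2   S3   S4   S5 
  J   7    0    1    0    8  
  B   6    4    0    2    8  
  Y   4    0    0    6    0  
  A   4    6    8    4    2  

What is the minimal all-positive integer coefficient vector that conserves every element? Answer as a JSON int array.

Coefficients: [6, 3, 2, 4, 5]

J: 6·7+3·0 = 42 | 2·1+4·0+5·8 = 42
B: 6·6+3·4 = 48 | 2·0+4·2+5·8 = 48
Y: 6·4+3·0 = 24 | 2·0+4·6+5·0 = 24
A: 6·4+3·6 = 42 | 2·8+4·4+5·2 = 42
gcd(6,3,2,4,5) = 1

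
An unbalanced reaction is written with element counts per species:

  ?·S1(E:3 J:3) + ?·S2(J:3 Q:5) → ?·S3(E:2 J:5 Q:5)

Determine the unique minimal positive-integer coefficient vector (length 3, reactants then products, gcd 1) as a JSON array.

E: 2·3+3·0 = 6 | 3·2 = 6
J: 2·3+3·3 = 15 | 3·5 = 15
Q: 2·0+3·5 = 15 | 3·5 = 15
gcd(2,3,3) = 1

Coefficients: [2, 3, 3]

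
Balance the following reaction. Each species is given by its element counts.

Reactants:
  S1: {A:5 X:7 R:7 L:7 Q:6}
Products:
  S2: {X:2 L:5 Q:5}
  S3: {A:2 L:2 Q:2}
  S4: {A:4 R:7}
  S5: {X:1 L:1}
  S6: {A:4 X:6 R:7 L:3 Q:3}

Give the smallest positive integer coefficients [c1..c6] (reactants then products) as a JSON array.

A: 6·5 = 30 | 3·0+3·2+1·4+6·0+5·4 = 30
X: 6·7 = 42 | 3·2+3·0+1·0+6·1+5·6 = 42
R: 6·7 = 42 | 3·0+3·0+1·7+6·0+5·7 = 42
L: 6·7 = 42 | 3·5+3·2+1·0+6·1+5·3 = 42
Q: 6·6 = 36 | 3·5+3·2+1·0+6·0+5·3 = 36
gcd(6,3,3,1,6,5) = 1

Coefficients: [6, 3, 3, 1, 6, 5]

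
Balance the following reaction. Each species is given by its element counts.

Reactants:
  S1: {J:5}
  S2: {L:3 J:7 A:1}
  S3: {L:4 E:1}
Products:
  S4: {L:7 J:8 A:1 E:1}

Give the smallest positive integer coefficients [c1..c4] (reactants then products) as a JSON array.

L: 1·0+5·3+5·4 = 35 | 5·7 = 35
J: 1·5+5·7+5·0 = 40 | 5·8 = 40
A: 1·0+5·1+5·0 = 5 | 5·1 = 5
E: 1·0+5·0+5·1 = 5 | 5·1 = 5
gcd(1,5,5,5) = 1

Coefficients: [1, 5, 5, 5]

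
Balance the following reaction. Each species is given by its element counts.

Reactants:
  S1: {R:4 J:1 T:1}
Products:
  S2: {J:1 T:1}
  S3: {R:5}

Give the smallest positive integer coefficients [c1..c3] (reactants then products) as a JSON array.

R: 5·4 = 20 | 5·0+4·5 = 20
J: 5·1 = 5 | 5·1+4·0 = 5
T: 5·1 = 5 | 5·1+4·0 = 5
gcd(5,5,4) = 1

Coefficients: [5, 5, 4]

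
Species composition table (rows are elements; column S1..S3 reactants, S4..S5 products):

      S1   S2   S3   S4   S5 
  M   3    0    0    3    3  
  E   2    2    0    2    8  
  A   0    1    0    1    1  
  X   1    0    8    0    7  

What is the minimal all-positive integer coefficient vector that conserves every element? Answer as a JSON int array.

Coefficients: [6, 6, 1, 4, 2]

M: 6·3+6·0+1·0 = 18 | 4·3+2·3 = 18
E: 6·2+6·2+1·0 = 24 | 4·2+2·8 = 24
A: 6·0+6·1+1·0 = 6 | 4·1+2·1 = 6
X: 6·1+6·0+1·8 = 14 | 4·0+2·7 = 14
gcd(6,6,1,4,2) = 1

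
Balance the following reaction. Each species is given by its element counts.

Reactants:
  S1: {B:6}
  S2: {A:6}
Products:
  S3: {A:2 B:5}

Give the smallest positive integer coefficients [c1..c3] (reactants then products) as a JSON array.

Coefficients: [5, 2, 6]

A: 5·0+2·6 = 12 | 6·2 = 12
B: 5·6+2·0 = 30 | 6·5 = 30
gcd(5,2,6) = 1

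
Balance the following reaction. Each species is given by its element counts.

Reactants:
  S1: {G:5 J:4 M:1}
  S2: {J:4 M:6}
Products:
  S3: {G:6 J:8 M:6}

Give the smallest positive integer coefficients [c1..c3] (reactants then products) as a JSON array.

G: 6·5+4·0 = 30 | 5·6 = 30
J: 6·4+4·4 = 40 | 5·8 = 40
M: 6·1+4·6 = 30 | 5·6 = 30
gcd(6,4,5) = 1

Coefficients: [6, 4, 5]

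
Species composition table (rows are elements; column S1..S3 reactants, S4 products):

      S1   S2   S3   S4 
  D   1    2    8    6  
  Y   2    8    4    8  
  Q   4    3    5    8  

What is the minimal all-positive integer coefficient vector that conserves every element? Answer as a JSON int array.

D: 2·1+1·2+1·8 = 12 | 2·6 = 12
Y: 2·2+1·8+1·4 = 16 | 2·8 = 16
Q: 2·4+1·3+1·5 = 16 | 2·8 = 16
gcd(2,1,1,2) = 1

Coefficients: [2, 1, 1, 2]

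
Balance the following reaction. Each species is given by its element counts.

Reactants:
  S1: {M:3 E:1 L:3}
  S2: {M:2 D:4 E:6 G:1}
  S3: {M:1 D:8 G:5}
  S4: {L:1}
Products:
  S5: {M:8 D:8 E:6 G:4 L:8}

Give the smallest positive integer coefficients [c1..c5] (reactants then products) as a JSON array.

Coefficients: [6, 2, 2, 6, 3]

M: 6·3+2·2+2·1+6·0 = 24 | 3·8 = 24
D: 6·0+2·4+2·8+6·0 = 24 | 3·8 = 24
E: 6·1+2·6+2·0+6·0 = 18 | 3·6 = 18
G: 6·0+2·1+2·5+6·0 = 12 | 3·4 = 12
L: 6·3+2·0+2·0+6·1 = 24 | 3·8 = 24
gcd(6,2,2,6,3) = 1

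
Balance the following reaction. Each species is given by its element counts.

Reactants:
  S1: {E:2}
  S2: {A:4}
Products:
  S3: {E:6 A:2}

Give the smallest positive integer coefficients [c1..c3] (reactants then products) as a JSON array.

E: 6·2+1·0 = 12 | 2·6 = 12
A: 6·0+1·4 = 4 | 2·2 = 4
gcd(6,1,2) = 1

Coefficients: [6, 1, 2]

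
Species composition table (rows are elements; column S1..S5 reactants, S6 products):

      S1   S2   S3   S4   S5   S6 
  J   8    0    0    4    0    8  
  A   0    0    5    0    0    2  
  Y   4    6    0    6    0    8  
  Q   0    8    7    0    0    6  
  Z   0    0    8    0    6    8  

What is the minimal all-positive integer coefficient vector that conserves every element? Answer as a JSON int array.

Coefficients: [4, 2, 2, 2, 4, 5]

J: 4·8+2·0+2·0+2·4+4·0 = 40 | 5·8 = 40
A: 4·0+2·0+2·5+2·0+4·0 = 10 | 5·2 = 10
Y: 4·4+2·6+2·0+2·6+4·0 = 40 | 5·8 = 40
Q: 4·0+2·8+2·7+2·0+4·0 = 30 | 5·6 = 30
Z: 4·0+2·0+2·8+2·0+4·6 = 40 | 5·8 = 40
gcd(4,2,2,2,4,5) = 1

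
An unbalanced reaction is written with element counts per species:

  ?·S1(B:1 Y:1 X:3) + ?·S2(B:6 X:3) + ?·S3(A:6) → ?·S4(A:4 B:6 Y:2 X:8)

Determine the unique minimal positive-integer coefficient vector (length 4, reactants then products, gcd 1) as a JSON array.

A: 6·0+2·0+2·6 = 12 | 3·4 = 12
B: 6·1+2·6+2·0 = 18 | 3·6 = 18
Y: 6·1+2·0+2·0 = 6 | 3·2 = 6
X: 6·3+2·3+2·0 = 24 | 3·8 = 24
gcd(6,2,2,3) = 1

Coefficients: [6, 2, 2, 3]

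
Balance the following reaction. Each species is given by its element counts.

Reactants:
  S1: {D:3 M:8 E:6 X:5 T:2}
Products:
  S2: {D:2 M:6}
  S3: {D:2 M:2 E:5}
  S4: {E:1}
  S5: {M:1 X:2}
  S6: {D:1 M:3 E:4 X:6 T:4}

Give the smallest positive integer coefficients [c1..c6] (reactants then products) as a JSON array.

Coefficients: [4, 3, 2, 6, 4, 2]

D: 4·3 = 12 | 3·2+2·2+6·0+4·0+2·1 = 12
M: 4·8 = 32 | 3·6+2·2+6·0+4·1+2·3 = 32
E: 4·6 = 24 | 3·0+2·5+6·1+4·0+2·4 = 24
X: 4·5 = 20 | 3·0+2·0+6·0+4·2+2·6 = 20
T: 4·2 = 8 | 3·0+2·0+6·0+4·0+2·4 = 8
gcd(4,3,2,6,4,2) = 1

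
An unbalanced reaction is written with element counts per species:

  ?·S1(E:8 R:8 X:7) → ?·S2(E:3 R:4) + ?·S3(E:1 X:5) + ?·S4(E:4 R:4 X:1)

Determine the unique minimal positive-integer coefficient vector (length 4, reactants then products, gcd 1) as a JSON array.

E: 4·8 = 32 | 5·3+5·1+3·4 = 32
R: 4·8 = 32 | 5·4+5·0+3·4 = 32
X: 4·7 = 28 | 5·0+5·5+3·1 = 28
gcd(4,5,5,3) = 1

Coefficients: [4, 5, 5, 3]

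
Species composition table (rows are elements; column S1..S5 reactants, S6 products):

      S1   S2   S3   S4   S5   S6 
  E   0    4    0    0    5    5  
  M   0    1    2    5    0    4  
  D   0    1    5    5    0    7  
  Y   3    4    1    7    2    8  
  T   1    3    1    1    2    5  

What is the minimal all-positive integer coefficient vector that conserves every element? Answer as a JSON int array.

E: 2·0+5·4+5·0+1·0+1·5 = 25 | 5·5 = 25
M: 2·0+5·1+5·2+1·5+1·0 = 20 | 5·4 = 20
D: 2·0+5·1+5·5+1·5+1·0 = 35 | 5·7 = 35
Y: 2·3+5·4+5·1+1·7+1·2 = 40 | 5·8 = 40
T: 2·1+5·3+5·1+1·1+1·2 = 25 | 5·5 = 25
gcd(2,5,5,1,1,5) = 1

Coefficients: [2, 5, 5, 1, 1, 5]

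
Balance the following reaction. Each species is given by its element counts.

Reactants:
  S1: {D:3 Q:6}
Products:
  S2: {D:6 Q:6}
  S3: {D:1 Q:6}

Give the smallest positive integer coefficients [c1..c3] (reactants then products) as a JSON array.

Coefficients: [5, 2, 3]

D: 5·3 = 15 | 2·6+3·1 = 15
Q: 5·6 = 30 | 2·6+3·6 = 30
gcd(5,2,3) = 1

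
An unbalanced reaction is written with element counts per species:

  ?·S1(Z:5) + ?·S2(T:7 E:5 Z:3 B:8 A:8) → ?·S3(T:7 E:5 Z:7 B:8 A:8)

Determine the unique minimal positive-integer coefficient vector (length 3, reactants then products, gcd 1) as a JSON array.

T: 4·0+5·7 = 35 | 5·7 = 35
E: 4·0+5·5 = 25 | 5·5 = 25
Z: 4·5+5·3 = 35 | 5·7 = 35
B: 4·0+5·8 = 40 | 5·8 = 40
A: 4·0+5·8 = 40 | 5·8 = 40
gcd(4,5,5) = 1

Coefficients: [4, 5, 5]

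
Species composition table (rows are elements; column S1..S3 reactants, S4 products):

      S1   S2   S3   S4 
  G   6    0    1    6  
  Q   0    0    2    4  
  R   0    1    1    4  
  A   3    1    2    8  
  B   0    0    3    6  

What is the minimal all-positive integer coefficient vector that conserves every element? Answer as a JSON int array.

Coefficients: [2, 6, 6, 3]

G: 2·6+6·0+6·1 = 18 | 3·6 = 18
Q: 2·0+6·0+6·2 = 12 | 3·4 = 12
R: 2·0+6·1+6·1 = 12 | 3·4 = 12
A: 2·3+6·1+6·2 = 24 | 3·8 = 24
B: 2·0+6·0+6·3 = 18 | 3·6 = 18
gcd(2,6,6,3) = 1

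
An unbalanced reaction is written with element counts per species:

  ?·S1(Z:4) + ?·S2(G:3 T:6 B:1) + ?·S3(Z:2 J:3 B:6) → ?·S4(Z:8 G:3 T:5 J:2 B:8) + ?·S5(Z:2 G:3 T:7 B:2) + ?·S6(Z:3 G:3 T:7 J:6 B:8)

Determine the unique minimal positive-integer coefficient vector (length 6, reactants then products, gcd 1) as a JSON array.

Coefficients: [5, 6, 6, 3, 1, 2]

Z: 5·4+6·0+6·2 = 32 | 3·8+1·2+2·3 = 32
G: 5·0+6·3+6·0 = 18 | 3·3+1·3+2·3 = 18
T: 5·0+6·6+6·0 = 36 | 3·5+1·7+2·7 = 36
J: 5·0+6·0+6·3 = 18 | 3·2+1·0+2·6 = 18
B: 5·0+6·1+6·6 = 42 | 3·8+1·2+2·8 = 42
gcd(5,6,6,3,1,2) = 1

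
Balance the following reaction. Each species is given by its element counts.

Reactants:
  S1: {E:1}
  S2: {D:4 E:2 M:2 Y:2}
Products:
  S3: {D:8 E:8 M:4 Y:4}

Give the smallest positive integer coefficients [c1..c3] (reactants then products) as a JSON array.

D: 4·0+2·4 = 8 | 1·8 = 8
E: 4·1+2·2 = 8 | 1·8 = 8
M: 4·0+2·2 = 4 | 1·4 = 4
Y: 4·0+2·2 = 4 | 1·4 = 4
gcd(4,2,1) = 1

Coefficients: [4, 2, 1]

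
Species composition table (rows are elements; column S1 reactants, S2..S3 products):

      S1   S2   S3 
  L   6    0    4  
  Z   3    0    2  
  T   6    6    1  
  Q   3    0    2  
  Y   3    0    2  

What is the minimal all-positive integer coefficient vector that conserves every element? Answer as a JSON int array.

Coefficients: [4, 3, 6]

L: 4·6 = 24 | 3·0+6·4 = 24
Z: 4·3 = 12 | 3·0+6·2 = 12
T: 4·6 = 24 | 3·6+6·1 = 24
Q: 4·3 = 12 | 3·0+6·2 = 12
Y: 4·3 = 12 | 3·0+6·2 = 12
gcd(4,3,6) = 1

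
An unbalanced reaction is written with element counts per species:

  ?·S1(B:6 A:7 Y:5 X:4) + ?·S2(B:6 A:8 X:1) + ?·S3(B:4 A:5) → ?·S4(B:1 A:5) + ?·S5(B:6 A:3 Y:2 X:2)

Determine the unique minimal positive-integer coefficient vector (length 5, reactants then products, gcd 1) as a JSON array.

Coefficients: [2, 2, 3, 6, 5]

B: 2·6+2·6+3·4 = 36 | 6·1+5·6 = 36
A: 2·7+2·8+3·5 = 45 | 6·5+5·3 = 45
Y: 2·5+2·0+3·0 = 10 | 6·0+5·2 = 10
X: 2·4+2·1+3·0 = 10 | 6·0+5·2 = 10
gcd(2,2,3,6,5) = 1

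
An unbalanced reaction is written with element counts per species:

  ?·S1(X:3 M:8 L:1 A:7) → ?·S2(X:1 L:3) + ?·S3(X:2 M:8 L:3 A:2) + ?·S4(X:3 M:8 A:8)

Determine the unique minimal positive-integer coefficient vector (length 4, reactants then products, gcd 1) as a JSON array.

Coefficients: [6, 1, 1, 5]

X: 6·3 = 18 | 1·1+1·2+5·3 = 18
M: 6·8 = 48 | 1·0+1·8+5·8 = 48
L: 6·1 = 6 | 1·3+1·3+5·0 = 6
A: 6·7 = 42 | 1·0+1·2+5·8 = 42
gcd(6,1,1,5) = 1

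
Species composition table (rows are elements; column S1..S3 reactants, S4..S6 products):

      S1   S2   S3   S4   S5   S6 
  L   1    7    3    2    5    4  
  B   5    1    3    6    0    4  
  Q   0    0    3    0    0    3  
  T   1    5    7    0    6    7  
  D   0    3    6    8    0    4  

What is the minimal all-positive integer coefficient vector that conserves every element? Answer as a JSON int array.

L: 4·1+4·7+6·3 = 50 | 3·2+4·5+6·4 = 50
B: 4·5+4·1+6·3 = 42 | 3·6+4·0+6·4 = 42
Q: 4·0+4·0+6·3 = 18 | 3·0+4·0+6·3 = 18
T: 4·1+4·5+6·7 = 66 | 3·0+4·6+6·7 = 66
D: 4·0+4·3+6·6 = 48 | 3·8+4·0+6·4 = 48
gcd(4,4,6,3,4,6) = 1

Coefficients: [4, 4, 6, 3, 4, 6]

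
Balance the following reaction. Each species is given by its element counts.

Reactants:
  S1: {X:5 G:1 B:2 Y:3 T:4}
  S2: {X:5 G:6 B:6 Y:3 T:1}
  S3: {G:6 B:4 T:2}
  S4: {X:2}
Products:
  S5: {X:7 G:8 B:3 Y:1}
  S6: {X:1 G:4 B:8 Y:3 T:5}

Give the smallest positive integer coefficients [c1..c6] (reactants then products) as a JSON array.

Coefficients: [2, 5, 6, 6, 6, 5]

X: 2·5+5·5+6·0+6·2 = 47 | 6·7+5·1 = 47
G: 2·1+5·6+6·6+6·0 = 68 | 6·8+5·4 = 68
B: 2·2+5·6+6·4+6·0 = 58 | 6·3+5·8 = 58
Y: 2·3+5·3+6·0+6·0 = 21 | 6·1+5·3 = 21
T: 2·4+5·1+6·2+6·0 = 25 | 6·0+5·5 = 25
gcd(2,5,6,6,6,5) = 1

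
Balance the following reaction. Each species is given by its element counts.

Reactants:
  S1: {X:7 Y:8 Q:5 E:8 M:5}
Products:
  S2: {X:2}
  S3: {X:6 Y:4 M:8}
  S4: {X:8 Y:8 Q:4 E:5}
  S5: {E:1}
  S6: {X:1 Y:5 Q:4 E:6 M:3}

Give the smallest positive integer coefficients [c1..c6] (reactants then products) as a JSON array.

Coefficients: [4, 5, 1, 1, 3, 4]

X: 4·7 = 28 | 5·2+1·6+1·8+3·0+4·1 = 28
Y: 4·8 = 32 | 5·0+1·4+1·8+3·0+4·5 = 32
Q: 4·5 = 20 | 5·0+1·0+1·4+3·0+4·4 = 20
E: 4·8 = 32 | 5·0+1·0+1·5+3·1+4·6 = 32
M: 4·5 = 20 | 5·0+1·8+1·0+3·0+4·3 = 20
gcd(4,5,1,1,3,4) = 1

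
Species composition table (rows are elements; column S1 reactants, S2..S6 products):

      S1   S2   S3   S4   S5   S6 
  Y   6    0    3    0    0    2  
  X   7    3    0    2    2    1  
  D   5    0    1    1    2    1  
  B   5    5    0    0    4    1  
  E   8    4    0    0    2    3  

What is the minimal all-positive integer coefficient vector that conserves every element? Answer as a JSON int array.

Y: 3·6 = 18 | 1·0+2·3+5·0+1·0+6·2 = 18
X: 3·7 = 21 | 1·3+2·0+5·2+1·2+6·1 = 21
D: 3·5 = 15 | 1·0+2·1+5·1+1·2+6·1 = 15
B: 3·5 = 15 | 1·5+2·0+5·0+1·4+6·1 = 15
E: 3·8 = 24 | 1·4+2·0+5·0+1·2+6·3 = 24
gcd(3,1,2,5,1,6) = 1

Coefficients: [3, 1, 2, 5, 1, 6]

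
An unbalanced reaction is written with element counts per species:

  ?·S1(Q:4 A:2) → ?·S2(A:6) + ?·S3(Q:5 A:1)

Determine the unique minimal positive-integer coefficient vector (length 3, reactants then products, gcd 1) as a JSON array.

Coefficients: [5, 1, 4]

Q: 5·4 = 20 | 1·0+4·5 = 20
A: 5·2 = 10 | 1·6+4·1 = 10
gcd(5,1,4) = 1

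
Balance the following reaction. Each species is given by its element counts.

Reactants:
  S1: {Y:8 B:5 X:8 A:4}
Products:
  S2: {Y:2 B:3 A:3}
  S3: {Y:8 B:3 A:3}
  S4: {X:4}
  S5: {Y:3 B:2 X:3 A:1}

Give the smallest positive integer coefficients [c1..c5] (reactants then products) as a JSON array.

Coefficients: [4, 2, 2, 5, 4]

Y: 4·8 = 32 | 2·2+2·8+5·0+4·3 = 32
B: 4·5 = 20 | 2·3+2·3+5·0+4·2 = 20
X: 4·8 = 32 | 2·0+2·0+5·4+4·3 = 32
A: 4·4 = 16 | 2·3+2·3+5·0+4·1 = 16
gcd(4,2,2,5,4) = 1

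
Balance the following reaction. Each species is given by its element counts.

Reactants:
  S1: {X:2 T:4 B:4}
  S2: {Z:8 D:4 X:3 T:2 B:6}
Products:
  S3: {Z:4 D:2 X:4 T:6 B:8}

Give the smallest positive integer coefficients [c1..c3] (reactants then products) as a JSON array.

Coefficients: [5, 2, 4]

Z: 5·0+2·8 = 16 | 4·4 = 16
D: 5·0+2·4 = 8 | 4·2 = 8
X: 5·2+2·3 = 16 | 4·4 = 16
T: 5·4+2·2 = 24 | 4·6 = 24
B: 5·4+2·6 = 32 | 4·8 = 32
gcd(5,2,4) = 1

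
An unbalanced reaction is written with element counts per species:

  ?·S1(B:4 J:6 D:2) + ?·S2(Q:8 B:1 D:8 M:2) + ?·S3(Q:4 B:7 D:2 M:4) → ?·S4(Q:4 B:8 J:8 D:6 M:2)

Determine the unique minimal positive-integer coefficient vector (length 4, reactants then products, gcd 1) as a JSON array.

Coefficients: [4, 1, 1, 3]

Q: 4·0+1·8+1·4 = 12 | 3·4 = 12
B: 4·4+1·1+1·7 = 24 | 3·8 = 24
J: 4·6+1·0+1·0 = 24 | 3·8 = 24
D: 4·2+1·8+1·2 = 18 | 3·6 = 18
M: 4·0+1·2+1·4 = 6 | 3·2 = 6
gcd(4,1,1,3) = 1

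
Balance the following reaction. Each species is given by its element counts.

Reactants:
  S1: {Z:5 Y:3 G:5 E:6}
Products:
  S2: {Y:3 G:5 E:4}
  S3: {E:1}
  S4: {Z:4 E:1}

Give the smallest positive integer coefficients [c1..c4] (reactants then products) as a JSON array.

Coefficients: [4, 4, 3, 5]

Z: 4·5 = 20 | 4·0+3·0+5·4 = 20
Y: 4·3 = 12 | 4·3+3·0+5·0 = 12
G: 4·5 = 20 | 4·5+3·0+5·0 = 20
E: 4·6 = 24 | 4·4+3·1+5·1 = 24
gcd(4,4,3,5) = 1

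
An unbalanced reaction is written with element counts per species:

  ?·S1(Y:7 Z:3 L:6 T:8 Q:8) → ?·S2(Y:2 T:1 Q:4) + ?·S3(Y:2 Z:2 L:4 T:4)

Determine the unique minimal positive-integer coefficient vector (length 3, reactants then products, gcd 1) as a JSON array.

Y: 2·7 = 14 | 4·2+3·2 = 14
Z: 2·3 = 6 | 4·0+3·2 = 6
L: 2·6 = 12 | 4·0+3·4 = 12
T: 2·8 = 16 | 4·1+3·4 = 16
Q: 2·8 = 16 | 4·4+3·0 = 16
gcd(2,4,3) = 1

Coefficients: [2, 4, 3]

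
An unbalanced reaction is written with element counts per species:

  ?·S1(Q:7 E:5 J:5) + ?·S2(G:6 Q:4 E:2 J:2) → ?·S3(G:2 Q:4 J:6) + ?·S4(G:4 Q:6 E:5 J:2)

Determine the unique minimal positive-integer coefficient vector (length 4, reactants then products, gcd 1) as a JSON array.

G: 4·0+5·6 = 30 | 3·2+6·4 = 30
Q: 4·7+5·4 = 48 | 3·4+6·6 = 48
E: 4·5+5·2 = 30 | 3·0+6·5 = 30
J: 4·5+5·2 = 30 | 3·6+6·2 = 30
gcd(4,5,3,6) = 1

Coefficients: [4, 5, 3, 6]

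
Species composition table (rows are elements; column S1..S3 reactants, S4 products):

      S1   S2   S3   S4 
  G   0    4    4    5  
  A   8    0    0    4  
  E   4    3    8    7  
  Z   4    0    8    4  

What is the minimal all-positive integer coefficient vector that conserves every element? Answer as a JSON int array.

Coefficients: [2, 4, 1, 4]

G: 2·0+4·4+1·4 = 20 | 4·5 = 20
A: 2·8+4·0+1·0 = 16 | 4·4 = 16
E: 2·4+4·3+1·8 = 28 | 4·7 = 28
Z: 2·4+4·0+1·8 = 16 | 4·4 = 16
gcd(2,4,1,4) = 1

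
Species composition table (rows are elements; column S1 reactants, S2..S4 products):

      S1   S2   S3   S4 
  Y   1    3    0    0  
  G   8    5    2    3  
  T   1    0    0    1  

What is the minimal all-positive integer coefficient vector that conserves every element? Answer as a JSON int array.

Coefficients: [3, 1, 5, 3]

Y: 3·1 = 3 | 1·3+5·0+3·0 = 3
G: 3·8 = 24 | 1·5+5·2+3·3 = 24
T: 3·1 = 3 | 1·0+5·0+3·1 = 3
gcd(3,1,5,3) = 1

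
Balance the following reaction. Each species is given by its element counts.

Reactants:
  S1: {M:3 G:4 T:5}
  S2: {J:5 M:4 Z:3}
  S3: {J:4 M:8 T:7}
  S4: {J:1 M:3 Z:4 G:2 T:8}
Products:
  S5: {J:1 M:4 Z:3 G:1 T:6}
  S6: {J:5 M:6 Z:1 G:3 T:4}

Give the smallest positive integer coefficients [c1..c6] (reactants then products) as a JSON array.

Coefficients: [4, 4, 2, 2, 5, 5]

J: 4·0+4·5+2·4+2·1 = 30 | 5·1+5·5 = 30
M: 4·3+4·4+2·8+2·3 = 50 | 5·4+5·6 = 50
Z: 4·0+4·3+2·0+2·4 = 20 | 5·3+5·1 = 20
G: 4·4+4·0+2·0+2·2 = 20 | 5·1+5·3 = 20
T: 4·5+4·0+2·7+2·8 = 50 | 5·6+5·4 = 50
gcd(4,4,2,2,5,5) = 1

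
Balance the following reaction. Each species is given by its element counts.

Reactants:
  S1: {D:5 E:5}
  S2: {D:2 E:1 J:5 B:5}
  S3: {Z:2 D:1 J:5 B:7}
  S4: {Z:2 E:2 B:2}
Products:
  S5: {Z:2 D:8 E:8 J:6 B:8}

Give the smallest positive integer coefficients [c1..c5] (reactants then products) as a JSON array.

Z: 6·0+4·0+2·2+3·2 = 10 | 5·2 = 10
D: 6·5+4·2+2·1+3·0 = 40 | 5·8 = 40
E: 6·5+4·1+2·0+3·2 = 40 | 5·8 = 40
J: 6·0+4·5+2·5+3·0 = 30 | 5·6 = 30
B: 6·0+4·5+2·7+3·2 = 40 | 5·8 = 40
gcd(6,4,2,3,5) = 1

Coefficients: [6, 4, 2, 3, 5]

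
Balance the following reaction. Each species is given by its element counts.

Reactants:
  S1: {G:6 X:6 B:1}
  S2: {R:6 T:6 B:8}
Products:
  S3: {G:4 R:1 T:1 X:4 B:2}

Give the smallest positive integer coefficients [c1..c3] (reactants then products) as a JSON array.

G: 4·6+1·0 = 24 | 6·4 = 24
R: 4·0+1·6 = 6 | 6·1 = 6
T: 4·0+1·6 = 6 | 6·1 = 6
X: 4·6+1·0 = 24 | 6·4 = 24
B: 4·1+1·8 = 12 | 6·2 = 12
gcd(4,1,6) = 1

Coefficients: [4, 1, 6]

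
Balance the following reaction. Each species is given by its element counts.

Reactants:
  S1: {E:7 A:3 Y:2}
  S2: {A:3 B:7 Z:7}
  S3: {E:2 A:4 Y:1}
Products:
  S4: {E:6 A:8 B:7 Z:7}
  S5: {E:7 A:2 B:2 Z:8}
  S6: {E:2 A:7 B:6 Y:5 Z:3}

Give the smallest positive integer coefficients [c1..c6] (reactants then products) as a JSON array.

E: 3·7+5·0+4·2 = 29 | 3·6+1·7+2·2 = 29
A: 3·3+5·3+4·4 = 40 | 3·8+1·2+2·7 = 40
B: 3·0+5·7+4·0 = 35 | 3·7+1·2+2·6 = 35
Y: 3·2+5·0+4·1 = 10 | 3·0+1·0+2·5 = 10
Z: 3·0+5·7+4·0 = 35 | 3·7+1·8+2·3 = 35
gcd(3,5,4,3,1,2) = 1

Coefficients: [3, 5, 4, 3, 1, 2]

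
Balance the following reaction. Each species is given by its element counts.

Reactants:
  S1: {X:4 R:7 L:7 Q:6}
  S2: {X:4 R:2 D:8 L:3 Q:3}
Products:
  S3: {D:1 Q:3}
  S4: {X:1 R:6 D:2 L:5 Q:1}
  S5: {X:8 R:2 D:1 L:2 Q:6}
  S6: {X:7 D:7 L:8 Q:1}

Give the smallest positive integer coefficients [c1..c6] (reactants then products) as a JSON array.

Coefficients: [4, 3, 5, 5, 2, 1]

X: 4·4+3·4 = 28 | 5·0+5·1+2·8+1·7 = 28
R: 4·7+3·2 = 34 | 5·0+5·6+2·2+1·0 = 34
D: 4·0+3·8 = 24 | 5·1+5·2+2·1+1·7 = 24
L: 4·7+3·3 = 37 | 5·0+5·5+2·2+1·8 = 37
Q: 4·6+3·3 = 33 | 5·3+5·1+2·6+1·1 = 33
gcd(4,3,5,5,2,1) = 1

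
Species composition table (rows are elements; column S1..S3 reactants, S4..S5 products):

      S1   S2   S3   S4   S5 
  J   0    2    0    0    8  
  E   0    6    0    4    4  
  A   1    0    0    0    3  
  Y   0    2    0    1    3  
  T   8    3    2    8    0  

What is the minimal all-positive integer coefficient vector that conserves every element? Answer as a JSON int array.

Coefficients: [3, 4, 2, 5, 1]

J: 3·0+4·2+2·0 = 8 | 5·0+1·8 = 8
E: 3·0+4·6+2·0 = 24 | 5·4+1·4 = 24
A: 3·1+4·0+2·0 = 3 | 5·0+1·3 = 3
Y: 3·0+4·2+2·0 = 8 | 5·1+1·3 = 8
T: 3·8+4·3+2·2 = 40 | 5·8+1·0 = 40
gcd(3,4,2,5,1) = 1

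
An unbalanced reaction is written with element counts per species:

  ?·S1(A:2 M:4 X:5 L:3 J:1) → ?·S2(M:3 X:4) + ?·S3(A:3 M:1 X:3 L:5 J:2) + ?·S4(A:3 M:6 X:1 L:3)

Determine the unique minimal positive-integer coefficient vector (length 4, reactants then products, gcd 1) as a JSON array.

Coefficients: [6, 5, 3, 1]

A: 6·2 = 12 | 5·0+3·3+1·3 = 12
M: 6·4 = 24 | 5·3+3·1+1·6 = 24
X: 6·5 = 30 | 5·4+3·3+1·1 = 30
L: 6·3 = 18 | 5·0+3·5+1·3 = 18
J: 6·1 = 6 | 5·0+3·2+1·0 = 6
gcd(6,5,3,1) = 1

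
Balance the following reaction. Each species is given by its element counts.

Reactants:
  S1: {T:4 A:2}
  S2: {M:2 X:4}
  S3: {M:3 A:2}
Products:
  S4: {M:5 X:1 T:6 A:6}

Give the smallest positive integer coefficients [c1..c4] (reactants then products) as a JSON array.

M: 6·0+1·2+6·3 = 20 | 4·5 = 20
X: 6·0+1·4+6·0 = 4 | 4·1 = 4
T: 6·4+1·0+6·0 = 24 | 4·6 = 24
A: 6·2+1·0+6·2 = 24 | 4·6 = 24
gcd(6,1,6,4) = 1

Coefficients: [6, 1, 6, 4]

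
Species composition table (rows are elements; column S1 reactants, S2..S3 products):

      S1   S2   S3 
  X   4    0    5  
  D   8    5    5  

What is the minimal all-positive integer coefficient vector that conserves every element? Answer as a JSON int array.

Coefficients: [5, 4, 4]

X: 5·4 = 20 | 4·0+4·5 = 20
D: 5·8 = 40 | 4·5+4·5 = 40
gcd(5,4,4) = 1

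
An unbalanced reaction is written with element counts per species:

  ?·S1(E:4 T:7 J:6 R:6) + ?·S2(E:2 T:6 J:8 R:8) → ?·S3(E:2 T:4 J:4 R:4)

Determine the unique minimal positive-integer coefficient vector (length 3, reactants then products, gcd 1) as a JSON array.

Coefficients: [2, 1, 5]

E: 2·4+1·2 = 10 | 5·2 = 10
T: 2·7+1·6 = 20 | 5·4 = 20
J: 2·6+1·8 = 20 | 5·4 = 20
R: 2·6+1·8 = 20 | 5·4 = 20
gcd(2,1,5) = 1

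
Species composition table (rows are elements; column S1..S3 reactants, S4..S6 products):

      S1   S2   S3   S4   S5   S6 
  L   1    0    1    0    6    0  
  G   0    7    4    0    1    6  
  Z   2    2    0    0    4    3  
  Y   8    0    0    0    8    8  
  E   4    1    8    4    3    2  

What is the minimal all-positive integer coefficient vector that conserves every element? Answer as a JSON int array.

Coefficients: [5, 3, 1, 5, 1, 4]

L: 5·1+3·0+1·1 = 6 | 5·0+1·6+4·0 = 6
G: 5·0+3·7+1·4 = 25 | 5·0+1·1+4·6 = 25
Z: 5·2+3·2+1·0 = 16 | 5·0+1·4+4·3 = 16
Y: 5·8+3·0+1·0 = 40 | 5·0+1·8+4·8 = 40
E: 5·4+3·1+1·8 = 31 | 5·4+1·3+4·2 = 31
gcd(5,3,1,5,1,4) = 1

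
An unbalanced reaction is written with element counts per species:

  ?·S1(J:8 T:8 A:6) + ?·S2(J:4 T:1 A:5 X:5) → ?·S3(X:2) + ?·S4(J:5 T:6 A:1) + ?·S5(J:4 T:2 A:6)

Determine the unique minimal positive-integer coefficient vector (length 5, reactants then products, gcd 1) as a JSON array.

Coefficients: [4, 2, 5, 4, 5]

J: 4·8+2·4 = 40 | 5·0+4·5+5·4 = 40
T: 4·8+2·1 = 34 | 5·0+4·6+5·2 = 34
A: 4·6+2·5 = 34 | 5·0+4·1+5·6 = 34
X: 4·0+2·5 = 10 | 5·2+4·0+5·0 = 10
gcd(4,2,5,4,5) = 1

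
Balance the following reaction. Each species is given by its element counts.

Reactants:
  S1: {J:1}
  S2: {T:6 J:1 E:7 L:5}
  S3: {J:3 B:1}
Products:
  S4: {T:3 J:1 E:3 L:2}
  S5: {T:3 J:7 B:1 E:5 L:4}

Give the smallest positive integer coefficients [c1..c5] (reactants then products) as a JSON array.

Coefficients: [5, 2, 1, 3, 1]

T: 5·0+2·6+1·0 = 12 | 3·3+1·3 = 12
J: 5·1+2·1+1·3 = 10 | 3·1+1·7 = 10
B: 5·0+2·0+1·1 = 1 | 3·0+1·1 = 1
E: 5·0+2·7+1·0 = 14 | 3·3+1·5 = 14
L: 5·0+2·5+1·0 = 10 | 3·2+1·4 = 10
gcd(5,2,1,3,1) = 1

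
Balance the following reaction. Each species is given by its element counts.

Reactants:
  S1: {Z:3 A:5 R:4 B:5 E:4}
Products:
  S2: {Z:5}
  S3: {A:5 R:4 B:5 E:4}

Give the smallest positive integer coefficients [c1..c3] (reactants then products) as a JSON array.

Z: 5·3 = 15 | 3·5+5·0 = 15
A: 5·5 = 25 | 3·0+5·5 = 25
R: 5·4 = 20 | 3·0+5·4 = 20
B: 5·5 = 25 | 3·0+5·5 = 25
E: 5·4 = 20 | 3·0+5·4 = 20
gcd(5,3,5) = 1

Coefficients: [5, 3, 5]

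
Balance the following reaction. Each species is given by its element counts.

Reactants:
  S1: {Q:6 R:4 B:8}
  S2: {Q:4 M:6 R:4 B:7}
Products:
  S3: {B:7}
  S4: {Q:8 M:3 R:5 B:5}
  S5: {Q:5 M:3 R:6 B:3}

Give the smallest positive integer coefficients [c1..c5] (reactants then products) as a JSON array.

Q: 5·6+3·4 = 42 | 5·0+4·8+2·5 = 42
M: 5·0+3·6 = 18 | 5·0+4·3+2·3 = 18
R: 5·4+3·4 = 32 | 5·0+4·5+2·6 = 32
B: 5·8+3·7 = 61 | 5·7+4·5+2·3 = 61
gcd(5,3,5,4,2) = 1

Coefficients: [5, 3, 5, 4, 2]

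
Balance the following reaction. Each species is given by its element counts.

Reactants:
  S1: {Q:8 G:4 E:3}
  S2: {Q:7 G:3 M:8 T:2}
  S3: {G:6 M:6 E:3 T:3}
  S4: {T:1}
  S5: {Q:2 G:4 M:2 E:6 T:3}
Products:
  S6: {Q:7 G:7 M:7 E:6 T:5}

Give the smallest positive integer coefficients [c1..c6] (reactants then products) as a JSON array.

Q: 1·8+2·7+1·0+4·0+3·2 = 28 | 4·7 = 28
G: 1·4+2·3+1·6+4·0+3·4 = 28 | 4·7 = 28
M: 1·0+2·8+1·6+4·0+3·2 = 28 | 4·7 = 28
E: 1·3+2·0+1·3+4·0+3·6 = 24 | 4·6 = 24
T: 1·0+2·2+1·3+4·1+3·3 = 20 | 4·5 = 20
gcd(1,2,1,4,3,4) = 1

Coefficients: [1, 2, 1, 4, 3, 4]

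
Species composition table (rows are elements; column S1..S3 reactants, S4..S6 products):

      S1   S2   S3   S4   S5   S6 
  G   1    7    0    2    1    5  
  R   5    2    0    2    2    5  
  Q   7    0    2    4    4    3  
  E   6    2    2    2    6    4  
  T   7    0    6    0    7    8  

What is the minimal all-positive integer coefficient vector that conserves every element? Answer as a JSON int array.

G: 6·1+4·7+3·0 = 34 | 5·2+4·1+4·5 = 34
R: 6·5+4·2+3·0 = 38 | 5·2+4·2+4·5 = 38
Q: 6·7+4·0+3·2 = 48 | 5·4+4·4+4·3 = 48
E: 6·6+4·2+3·2 = 50 | 5·2+4·6+4·4 = 50
T: 6·7+4·0+3·6 = 60 | 5·0+4·7+4·8 = 60
gcd(6,4,3,5,4,4) = 1

Coefficients: [6, 4, 3, 5, 4, 4]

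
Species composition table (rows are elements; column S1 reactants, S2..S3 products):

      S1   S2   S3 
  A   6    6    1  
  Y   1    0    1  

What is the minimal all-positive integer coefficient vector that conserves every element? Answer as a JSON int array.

Coefficients: [6, 5, 6]

A: 6·6 = 36 | 5·6+6·1 = 36
Y: 6·1 = 6 | 5·0+6·1 = 6
gcd(6,5,6) = 1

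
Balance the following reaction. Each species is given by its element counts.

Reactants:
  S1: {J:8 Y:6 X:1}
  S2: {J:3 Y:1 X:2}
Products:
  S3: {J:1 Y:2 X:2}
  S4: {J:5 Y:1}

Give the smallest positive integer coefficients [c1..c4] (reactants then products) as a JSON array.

Coefficients: [2, 5, 6, 5]

J: 2·8+5·3 = 31 | 6·1+5·5 = 31
Y: 2·6+5·1 = 17 | 6·2+5·1 = 17
X: 2·1+5·2 = 12 | 6·2+5·0 = 12
gcd(2,5,6,5) = 1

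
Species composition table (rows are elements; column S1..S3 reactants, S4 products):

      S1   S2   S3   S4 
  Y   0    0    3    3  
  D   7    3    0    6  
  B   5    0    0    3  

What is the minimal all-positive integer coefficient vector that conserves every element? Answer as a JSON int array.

Y: 3·0+3·0+5·3 = 15 | 5·3 = 15
D: 3·7+3·3+5·0 = 30 | 5·6 = 30
B: 3·5+3·0+5·0 = 15 | 5·3 = 15
gcd(3,3,5,5) = 1

Coefficients: [3, 3, 5, 5]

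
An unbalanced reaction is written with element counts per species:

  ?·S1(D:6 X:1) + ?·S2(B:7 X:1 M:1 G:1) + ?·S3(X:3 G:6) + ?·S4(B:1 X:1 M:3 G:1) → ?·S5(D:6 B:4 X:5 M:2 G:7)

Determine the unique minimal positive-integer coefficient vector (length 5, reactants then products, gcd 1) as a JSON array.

Coefficients: [2, 1, 2, 1, 2]

D: 2·6+1·0+2·0+1·0 = 12 | 2·6 = 12
B: 2·0+1·7+2·0+1·1 = 8 | 2·4 = 8
X: 2·1+1·1+2·3+1·1 = 10 | 2·5 = 10
M: 2·0+1·1+2·0+1·3 = 4 | 2·2 = 4
G: 2·0+1·1+2·6+1·1 = 14 | 2·7 = 14
gcd(2,1,2,1,2) = 1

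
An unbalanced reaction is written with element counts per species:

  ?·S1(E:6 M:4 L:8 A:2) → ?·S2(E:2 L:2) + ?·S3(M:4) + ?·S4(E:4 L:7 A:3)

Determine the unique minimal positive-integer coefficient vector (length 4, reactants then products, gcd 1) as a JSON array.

E: 3·6 = 18 | 5·2+3·0+2·4 = 18
M: 3·4 = 12 | 5·0+3·4+2·0 = 12
L: 3·8 = 24 | 5·2+3·0+2·7 = 24
A: 3·2 = 6 | 5·0+3·0+2·3 = 6
gcd(3,5,3,2) = 1

Coefficients: [3, 5, 3, 2]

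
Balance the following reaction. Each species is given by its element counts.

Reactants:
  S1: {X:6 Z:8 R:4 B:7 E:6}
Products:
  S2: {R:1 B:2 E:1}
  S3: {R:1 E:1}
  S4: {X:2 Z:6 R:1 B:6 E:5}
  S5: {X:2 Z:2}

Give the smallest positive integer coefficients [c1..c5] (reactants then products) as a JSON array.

Coefficients: [2, 4, 3, 1, 5]

X: 2·6 = 12 | 4·0+3·0+1·2+5·2 = 12
Z: 2·8 = 16 | 4·0+3·0+1·6+5·2 = 16
R: 2·4 = 8 | 4·1+3·1+1·1+5·0 = 8
B: 2·7 = 14 | 4·2+3·0+1·6+5·0 = 14
E: 2·6 = 12 | 4·1+3·1+1·5+5·0 = 12
gcd(2,4,3,1,5) = 1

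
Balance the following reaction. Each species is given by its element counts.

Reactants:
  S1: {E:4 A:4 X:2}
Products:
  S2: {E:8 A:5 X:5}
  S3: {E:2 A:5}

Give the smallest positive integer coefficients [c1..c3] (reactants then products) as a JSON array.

E: 5·4 = 20 | 2·8+2·2 = 20
A: 5·4 = 20 | 2·5+2·5 = 20
X: 5·2 = 10 | 2·5+2·0 = 10
gcd(5,2,2) = 1

Coefficients: [5, 2, 2]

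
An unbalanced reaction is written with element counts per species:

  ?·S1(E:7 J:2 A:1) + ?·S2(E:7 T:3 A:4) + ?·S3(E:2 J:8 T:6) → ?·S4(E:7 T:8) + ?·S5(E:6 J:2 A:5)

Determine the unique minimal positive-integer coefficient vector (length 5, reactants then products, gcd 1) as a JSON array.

Coefficients: [1, 6, 1, 3, 5]

E: 1·7+6·7+1·2 = 51 | 3·7+5·6 = 51
J: 1·2+6·0+1·8 = 10 | 3·0+5·2 = 10
T: 1·0+6·3+1·6 = 24 | 3·8+5·0 = 24
A: 1·1+6·4+1·0 = 25 | 3·0+5·5 = 25
gcd(1,6,1,3,5) = 1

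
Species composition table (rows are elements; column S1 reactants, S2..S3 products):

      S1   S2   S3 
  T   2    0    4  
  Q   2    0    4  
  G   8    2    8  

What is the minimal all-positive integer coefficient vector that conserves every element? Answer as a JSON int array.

T: 2·2 = 4 | 4·0+1·4 = 4
Q: 2·2 = 4 | 4·0+1·4 = 4
G: 2·8 = 16 | 4·2+1·8 = 16
gcd(2,4,1) = 1

Coefficients: [2, 4, 1]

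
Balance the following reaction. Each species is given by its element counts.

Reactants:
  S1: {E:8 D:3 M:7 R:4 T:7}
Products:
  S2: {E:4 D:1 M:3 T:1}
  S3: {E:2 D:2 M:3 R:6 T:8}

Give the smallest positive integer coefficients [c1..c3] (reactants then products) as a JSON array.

Coefficients: [3, 5, 2]

E: 3·8 = 24 | 5·4+2·2 = 24
D: 3·3 = 9 | 5·1+2·2 = 9
M: 3·7 = 21 | 5·3+2·3 = 21
R: 3·4 = 12 | 5·0+2·6 = 12
T: 3·7 = 21 | 5·1+2·8 = 21
gcd(3,5,2) = 1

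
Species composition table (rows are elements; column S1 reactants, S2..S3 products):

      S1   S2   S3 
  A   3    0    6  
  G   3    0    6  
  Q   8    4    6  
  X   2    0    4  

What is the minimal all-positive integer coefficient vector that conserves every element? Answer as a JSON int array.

A: 4·3 = 12 | 5·0+2·6 = 12
G: 4·3 = 12 | 5·0+2·6 = 12
Q: 4·8 = 32 | 5·4+2·6 = 32
X: 4·2 = 8 | 5·0+2·4 = 8
gcd(4,5,2) = 1

Coefficients: [4, 5, 2]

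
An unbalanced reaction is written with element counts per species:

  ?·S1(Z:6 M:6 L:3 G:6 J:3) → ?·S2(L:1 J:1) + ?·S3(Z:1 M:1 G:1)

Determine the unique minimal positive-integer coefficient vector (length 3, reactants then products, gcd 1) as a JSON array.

Coefficients: [1, 3, 6]

Z: 1·6 = 6 | 3·0+6·1 = 6
M: 1·6 = 6 | 3·0+6·1 = 6
L: 1·3 = 3 | 3·1+6·0 = 3
G: 1·6 = 6 | 3·0+6·1 = 6
J: 1·3 = 3 | 3·1+6·0 = 3
gcd(1,3,6) = 1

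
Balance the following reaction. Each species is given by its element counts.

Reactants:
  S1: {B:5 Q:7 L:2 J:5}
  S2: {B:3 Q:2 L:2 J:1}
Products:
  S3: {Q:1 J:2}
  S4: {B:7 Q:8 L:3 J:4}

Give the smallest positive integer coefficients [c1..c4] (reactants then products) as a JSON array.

B: 5·5+1·3 = 28 | 5·0+4·7 = 28
Q: 5·7+1·2 = 37 | 5·1+4·8 = 37
L: 5·2+1·2 = 12 | 5·0+4·3 = 12
J: 5·5+1·1 = 26 | 5·2+4·4 = 26
gcd(5,1,5,4) = 1

Coefficients: [5, 1, 5, 4]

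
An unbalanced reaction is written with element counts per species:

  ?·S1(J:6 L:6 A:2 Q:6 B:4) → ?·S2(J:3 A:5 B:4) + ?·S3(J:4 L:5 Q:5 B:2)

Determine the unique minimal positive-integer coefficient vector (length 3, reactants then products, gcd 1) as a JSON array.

Coefficients: [5, 2, 6]

J: 5·6 = 30 | 2·3+6·4 = 30
L: 5·6 = 30 | 2·0+6·5 = 30
A: 5·2 = 10 | 2·5+6·0 = 10
Q: 5·6 = 30 | 2·0+6·5 = 30
B: 5·4 = 20 | 2·4+6·2 = 20
gcd(5,2,6) = 1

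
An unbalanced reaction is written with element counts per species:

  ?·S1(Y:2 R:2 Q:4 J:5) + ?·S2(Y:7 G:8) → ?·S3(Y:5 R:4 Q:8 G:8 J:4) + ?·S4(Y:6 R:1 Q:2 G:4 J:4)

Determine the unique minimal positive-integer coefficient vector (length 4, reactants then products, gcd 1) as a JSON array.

Y: 4·2+3·7 = 29 | 1·5+4·6 = 29
R: 4·2+3·0 = 8 | 1·4+4·1 = 8
Q: 4·4+3·0 = 16 | 1·8+4·2 = 16
G: 4·0+3·8 = 24 | 1·8+4·4 = 24
J: 4·5+3·0 = 20 | 1·4+4·4 = 20
gcd(4,3,1,4) = 1

Coefficients: [4, 3, 1, 4]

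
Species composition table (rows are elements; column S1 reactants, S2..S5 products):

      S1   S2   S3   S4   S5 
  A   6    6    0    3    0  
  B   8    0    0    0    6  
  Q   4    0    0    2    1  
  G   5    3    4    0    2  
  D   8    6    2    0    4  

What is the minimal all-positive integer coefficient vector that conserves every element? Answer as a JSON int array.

A: 3·6 = 18 | 1·6+1·0+4·3+4·0 = 18
B: 3·8 = 24 | 1·0+1·0+4·0+4·6 = 24
Q: 3·4 = 12 | 1·0+1·0+4·2+4·1 = 12
G: 3·5 = 15 | 1·3+1·4+4·0+4·2 = 15
D: 3·8 = 24 | 1·6+1·2+4·0+4·4 = 24
gcd(3,1,1,4,4) = 1

Coefficients: [3, 1, 1, 4, 4]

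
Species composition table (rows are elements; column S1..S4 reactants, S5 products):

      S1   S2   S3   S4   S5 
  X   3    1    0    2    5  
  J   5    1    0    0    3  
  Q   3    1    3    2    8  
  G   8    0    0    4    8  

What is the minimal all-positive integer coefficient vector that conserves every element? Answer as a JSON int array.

Coefficients: [1, 4, 3, 4, 3]

X: 1·3+4·1+3·0+4·2 = 15 | 3·5 = 15
J: 1·5+4·1+3·0+4·0 = 9 | 3·3 = 9
Q: 1·3+4·1+3·3+4·2 = 24 | 3·8 = 24
G: 1·8+4·0+3·0+4·4 = 24 | 3·8 = 24
gcd(1,4,3,4,3) = 1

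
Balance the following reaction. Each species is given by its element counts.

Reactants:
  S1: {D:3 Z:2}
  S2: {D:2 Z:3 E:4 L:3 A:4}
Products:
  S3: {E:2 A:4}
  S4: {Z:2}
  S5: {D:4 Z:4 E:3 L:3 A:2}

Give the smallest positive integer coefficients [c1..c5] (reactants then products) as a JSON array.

D: 4·3+6·2 = 24 | 3·0+1·0+6·4 = 24
Z: 4·2+6·3 = 26 | 3·0+1·2+6·4 = 26
E: 4·0+6·4 = 24 | 3·2+1·0+6·3 = 24
L: 4·0+6·3 = 18 | 3·0+1·0+6·3 = 18
A: 4·0+6·4 = 24 | 3·4+1·0+6·2 = 24
gcd(4,6,3,1,6) = 1

Coefficients: [4, 6, 3, 1, 6]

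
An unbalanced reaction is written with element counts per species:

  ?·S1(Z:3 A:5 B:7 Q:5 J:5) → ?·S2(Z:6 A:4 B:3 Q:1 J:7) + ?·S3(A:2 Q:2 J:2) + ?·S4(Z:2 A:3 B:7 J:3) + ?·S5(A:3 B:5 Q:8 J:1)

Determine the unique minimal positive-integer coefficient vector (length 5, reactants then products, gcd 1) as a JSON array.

Coefficients: [6, 2, 2, 3, 3]

Z: 6·3 = 18 | 2·6+2·0+3·2+3·0 = 18
A: 6·5 = 30 | 2·4+2·2+3·3+3·3 = 30
B: 6·7 = 42 | 2·3+2·0+3·7+3·5 = 42
Q: 6·5 = 30 | 2·1+2·2+3·0+3·8 = 30
J: 6·5 = 30 | 2·7+2·2+3·3+3·1 = 30
gcd(6,2,2,3,3) = 1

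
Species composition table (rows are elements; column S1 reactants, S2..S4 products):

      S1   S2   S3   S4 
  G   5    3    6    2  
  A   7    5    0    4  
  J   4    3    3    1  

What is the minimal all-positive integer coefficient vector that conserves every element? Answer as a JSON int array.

Coefficients: [6, 6, 1, 3]

G: 6·5 = 30 | 6·3+1·6+3·2 = 30
A: 6·7 = 42 | 6·5+1·0+3·4 = 42
J: 6·4 = 24 | 6·3+1·3+3·1 = 24
gcd(6,6,1,3) = 1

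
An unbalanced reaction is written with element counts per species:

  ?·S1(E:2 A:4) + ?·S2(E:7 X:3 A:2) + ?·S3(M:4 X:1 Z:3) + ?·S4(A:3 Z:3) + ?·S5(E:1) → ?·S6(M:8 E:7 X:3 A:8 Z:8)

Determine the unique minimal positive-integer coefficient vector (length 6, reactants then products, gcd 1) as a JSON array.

M: 4·0+1·0+6·4+2·0+6·0 = 24 | 3·8 = 24
E: 4·2+1·7+6·0+2·0+6·1 = 21 | 3·7 = 21
X: 4·0+1·3+6·1+2·0+6·0 = 9 | 3·3 = 9
A: 4·4+1·2+6·0+2·3+6·0 = 24 | 3·8 = 24
Z: 4·0+1·0+6·3+2·3+6·0 = 24 | 3·8 = 24
gcd(4,1,6,2,6,3) = 1

Coefficients: [4, 1, 6, 2, 6, 3]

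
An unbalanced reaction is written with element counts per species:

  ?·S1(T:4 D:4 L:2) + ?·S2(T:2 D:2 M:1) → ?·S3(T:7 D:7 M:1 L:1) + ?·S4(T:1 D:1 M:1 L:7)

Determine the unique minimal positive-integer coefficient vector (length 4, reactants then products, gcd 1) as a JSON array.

Coefficients: [6, 6, 5, 1]

T: 6·4+6·2 = 36 | 5·7+1·1 = 36
D: 6·4+6·2 = 36 | 5·7+1·1 = 36
M: 6·0+6·1 = 6 | 5·1+1·1 = 6
L: 6·2+6·0 = 12 | 5·1+1·7 = 12
gcd(6,6,5,1) = 1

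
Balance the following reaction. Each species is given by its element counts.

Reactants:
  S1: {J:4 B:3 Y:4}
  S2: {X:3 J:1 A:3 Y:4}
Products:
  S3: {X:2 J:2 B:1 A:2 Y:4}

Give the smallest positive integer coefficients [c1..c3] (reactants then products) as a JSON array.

Coefficients: [1, 2, 3]

X: 1·0+2·3 = 6 | 3·2 = 6
J: 1·4+2·1 = 6 | 3·2 = 6
B: 1·3+2·0 = 3 | 3·1 = 3
A: 1·0+2·3 = 6 | 3·2 = 6
Y: 1·4+2·4 = 12 | 3·4 = 12
gcd(1,2,3) = 1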